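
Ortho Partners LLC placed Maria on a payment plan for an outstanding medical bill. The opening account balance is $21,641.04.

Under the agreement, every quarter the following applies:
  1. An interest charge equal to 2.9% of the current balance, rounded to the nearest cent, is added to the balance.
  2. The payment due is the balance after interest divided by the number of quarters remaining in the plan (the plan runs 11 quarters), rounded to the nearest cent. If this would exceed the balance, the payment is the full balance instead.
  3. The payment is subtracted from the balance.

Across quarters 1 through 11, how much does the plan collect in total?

Quarter 1: $21,641.04 +$627.59 interest = $22,268.63; pay $2,024.42 → $20,244.21
Quarter 2: $20,244.21 +$587.08 interest = $20,831.29; pay $2,083.13 → $18,748.16
Quarter 3: $18,748.16 +$543.70 interest = $19,291.86; pay $2,143.54 → $17,148.32
Quarter 4: $17,148.32 +$497.30 interest = $17,645.62; pay $2,205.70 → $15,439.92
Quarter 5: $15,439.92 +$447.76 interest = $15,887.68; pay $2,269.67 → $13,618.01
Quarter 6: $13,618.01 +$394.92 interest = $14,012.93; pay $2,335.49 → $11,677.44
Quarter 7: $11,677.44 +$338.65 interest = $12,016.09; pay $2,403.22 → $9,612.87
Quarter 8: $9,612.87 +$278.77 interest = $9,891.64; pay $2,472.91 → $7,418.73
Quarter 9: $7,418.73 +$215.14 interest = $7,633.87; pay $2,544.62 → $5,089.25
Quarter 10: $5,089.25 +$147.59 interest = $5,236.84; pay $2,618.42 → $2,618.42
Quarter 11: $2,618.42 +$75.93 interest = $2,694.35; pay $2,694.35 → $0.00
Total paid: $25,795.47

$25,795.47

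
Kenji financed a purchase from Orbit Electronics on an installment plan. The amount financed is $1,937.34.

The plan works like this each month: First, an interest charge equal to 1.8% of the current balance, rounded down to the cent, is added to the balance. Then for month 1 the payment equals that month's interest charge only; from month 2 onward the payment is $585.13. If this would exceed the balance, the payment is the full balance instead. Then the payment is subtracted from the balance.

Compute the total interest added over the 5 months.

Month 1: opening $1,937.34; interest $34.87 → $1,972.21; payment $34.87; balance $1,937.34
Month 2: opening $1,937.34; interest $34.87 → $1,972.21; payment $585.13; balance $1,387.08
Month 3: opening $1,387.08; interest $24.96 → $1,412.04; payment $585.13; balance $826.91
Month 4: opening $826.91; interest $14.88 → $841.79; payment $585.13; balance $256.66
Month 5: opening $256.66; interest $4.61 → $261.27; payment $261.27; balance $0.00
Total interest: $34.87 + $34.87 + $24.96 + $14.88 + $4.61 = $114.19

$114.19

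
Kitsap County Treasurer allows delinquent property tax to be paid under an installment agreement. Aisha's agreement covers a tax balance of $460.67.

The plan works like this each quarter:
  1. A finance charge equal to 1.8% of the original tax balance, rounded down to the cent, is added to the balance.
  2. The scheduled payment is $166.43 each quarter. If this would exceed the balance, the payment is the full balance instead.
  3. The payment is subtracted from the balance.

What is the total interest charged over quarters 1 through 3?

Quarter 1: opening $460.67; interest $8.29 → $468.96; payment $166.43; balance $302.53
Quarter 2: opening $302.53; interest $8.29 → $310.82; payment $166.43; balance $144.39
Quarter 3: opening $144.39; interest $8.29 → $152.68; payment $152.68; balance $0.00
Total interest: $8.29 + $8.29 + $8.29 = $24.87

$24.87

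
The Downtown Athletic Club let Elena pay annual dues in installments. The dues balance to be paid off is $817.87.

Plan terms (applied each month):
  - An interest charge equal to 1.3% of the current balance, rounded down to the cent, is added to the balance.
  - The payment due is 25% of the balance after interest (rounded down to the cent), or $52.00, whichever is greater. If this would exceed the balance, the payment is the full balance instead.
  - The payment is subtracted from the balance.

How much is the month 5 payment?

$69.01

Month 1: opening $817.87; interest $10.63 → $828.50; payment $207.12; balance $621.38
Month 2: opening $621.38; interest $8.07 → $629.45; payment $157.36; balance $472.09
Month 3: opening $472.09; interest $6.13 → $478.22; payment $119.55; balance $358.67
Month 4: opening $358.67; interest $4.66 → $363.33; payment $90.83; balance $272.50
Month 5: opening $272.50; interest $3.54 → $276.04; payment $69.01; balance $207.03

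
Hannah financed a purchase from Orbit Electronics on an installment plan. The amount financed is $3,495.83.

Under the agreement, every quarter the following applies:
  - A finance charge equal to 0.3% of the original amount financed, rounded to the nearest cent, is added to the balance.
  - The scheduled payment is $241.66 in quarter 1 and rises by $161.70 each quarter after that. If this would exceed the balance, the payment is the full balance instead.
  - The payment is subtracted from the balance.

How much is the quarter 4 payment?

$726.76

Quarter 1: opening $3,495.83; interest $10.49 → $3,506.32; payment $241.66; balance $3,264.66
Quarter 2: opening $3,264.66; interest $10.49 → $3,275.15; payment $403.36; balance $2,871.79
Quarter 3: opening $2,871.79; interest $10.49 → $2,882.28; payment $565.06; balance $2,317.22
Quarter 4: opening $2,317.22; interest $10.49 → $2,327.71; payment $726.76; balance $1,600.95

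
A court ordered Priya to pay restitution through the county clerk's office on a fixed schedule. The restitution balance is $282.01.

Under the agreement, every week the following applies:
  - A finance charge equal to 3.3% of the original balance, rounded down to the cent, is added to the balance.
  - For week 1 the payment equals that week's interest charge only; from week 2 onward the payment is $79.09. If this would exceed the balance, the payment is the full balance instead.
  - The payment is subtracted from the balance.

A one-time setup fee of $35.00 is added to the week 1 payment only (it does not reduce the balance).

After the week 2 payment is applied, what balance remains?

Week 1: opening $282.01; interest $9.30 → $291.31; payment $9.30 (+ $35.00 fee); balance $282.01
Week 2: opening $282.01; interest $9.30 → $291.31; payment $79.09; balance $212.22

$212.22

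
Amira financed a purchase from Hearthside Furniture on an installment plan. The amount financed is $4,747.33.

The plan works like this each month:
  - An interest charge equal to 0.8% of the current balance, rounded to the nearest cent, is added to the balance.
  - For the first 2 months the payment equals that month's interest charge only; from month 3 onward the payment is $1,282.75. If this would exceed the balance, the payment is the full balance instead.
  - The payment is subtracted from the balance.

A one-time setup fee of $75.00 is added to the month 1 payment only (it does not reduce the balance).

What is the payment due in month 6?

Month 1: $4,747.33 +$37.98 interest = $4,785.31; pay $37.98 (+ $75.00 fee) → $4,747.33
Month 2: $4,747.33 +$37.98 interest = $4,785.31; pay $37.98 → $4,747.33
Month 3: $4,747.33 +$37.98 interest = $4,785.31; pay $1,282.75 → $3,502.56
Month 4: $3,502.56 +$28.02 interest = $3,530.58; pay $1,282.75 → $2,247.83
Month 5: $2,247.83 +$17.98 interest = $2,265.81; pay $1,282.75 → $983.06
Month 6: $983.06 +$7.86 interest = $990.92; pay $990.92 → $0.00

$990.92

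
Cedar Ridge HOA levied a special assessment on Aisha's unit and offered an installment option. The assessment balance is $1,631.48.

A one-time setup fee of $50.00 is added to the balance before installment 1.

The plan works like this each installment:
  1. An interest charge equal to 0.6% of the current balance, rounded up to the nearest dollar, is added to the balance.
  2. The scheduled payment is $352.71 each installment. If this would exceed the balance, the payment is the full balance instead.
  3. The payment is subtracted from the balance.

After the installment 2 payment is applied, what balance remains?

$996.06

Installment 1: opening $1,681.48; interest $11.00 → $1,692.48; payment $352.71; balance $1,339.77
Installment 2: opening $1,339.77; interest $9.00 → $1,348.77; payment $352.71; balance $996.06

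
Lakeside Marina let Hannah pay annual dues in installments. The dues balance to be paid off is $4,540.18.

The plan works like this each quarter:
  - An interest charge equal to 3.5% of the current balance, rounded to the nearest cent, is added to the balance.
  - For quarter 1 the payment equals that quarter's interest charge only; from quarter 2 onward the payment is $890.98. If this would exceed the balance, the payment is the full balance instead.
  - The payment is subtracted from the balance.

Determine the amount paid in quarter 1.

# | Opening | Interest | Payment | End bal
1 | $4,540.18 | $158.91 | $158.91 | $4,540.18

$158.91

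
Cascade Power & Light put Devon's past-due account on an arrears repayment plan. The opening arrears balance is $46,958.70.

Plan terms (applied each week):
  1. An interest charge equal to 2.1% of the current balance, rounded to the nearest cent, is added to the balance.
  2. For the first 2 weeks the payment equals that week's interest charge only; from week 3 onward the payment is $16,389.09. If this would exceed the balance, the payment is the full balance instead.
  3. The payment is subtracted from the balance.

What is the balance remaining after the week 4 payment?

Week 1: $46,958.70 +$986.13 interest = $47,944.83; pay $986.13 → $46,958.70
Week 2: $46,958.70 +$986.13 interest = $47,944.83; pay $986.13 → $46,958.70
Week 3: $46,958.70 +$986.13 interest = $47,944.83; pay $16,389.09 → $31,555.74
Week 4: $31,555.74 +$662.67 interest = $32,218.41; pay $16,389.09 → $15,829.32

$15,829.32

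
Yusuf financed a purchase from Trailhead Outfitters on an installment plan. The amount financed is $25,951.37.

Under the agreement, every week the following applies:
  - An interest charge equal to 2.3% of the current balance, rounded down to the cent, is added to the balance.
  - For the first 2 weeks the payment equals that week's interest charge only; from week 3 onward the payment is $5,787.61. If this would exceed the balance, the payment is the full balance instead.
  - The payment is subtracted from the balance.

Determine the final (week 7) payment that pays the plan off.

Week 1: $25,951.37 +$596.88 interest = $26,548.25; pay $596.88 → $25,951.37
Week 2: $25,951.37 +$596.88 interest = $26,548.25; pay $596.88 → $25,951.37
Week 3: $25,951.37 +$596.88 interest = $26,548.25; pay $5,787.61 → $20,760.64
Week 4: $20,760.64 +$477.49 interest = $21,238.13; pay $5,787.61 → $15,450.52
Week 5: $15,450.52 +$355.36 interest = $15,805.88; pay $5,787.61 → $10,018.27
Week 6: $10,018.27 +$230.42 interest = $10,248.69; pay $5,787.61 → $4,461.08
Week 7: $4,461.08 +$102.60 interest = $4,563.68; pay $4,563.68 → $0.00

$4,563.68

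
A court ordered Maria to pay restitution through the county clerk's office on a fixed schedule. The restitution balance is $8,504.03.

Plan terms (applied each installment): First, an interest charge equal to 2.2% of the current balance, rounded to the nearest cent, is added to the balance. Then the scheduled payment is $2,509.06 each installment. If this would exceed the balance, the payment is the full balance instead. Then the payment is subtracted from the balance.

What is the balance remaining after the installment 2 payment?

$3,809.01

# | Opening | Interest | Payment | End bal
1 | $8,504.03 | $187.09 | $2,509.06 | $6,182.06
2 | $6,182.06 | $136.01 | $2,509.06 | $3,809.01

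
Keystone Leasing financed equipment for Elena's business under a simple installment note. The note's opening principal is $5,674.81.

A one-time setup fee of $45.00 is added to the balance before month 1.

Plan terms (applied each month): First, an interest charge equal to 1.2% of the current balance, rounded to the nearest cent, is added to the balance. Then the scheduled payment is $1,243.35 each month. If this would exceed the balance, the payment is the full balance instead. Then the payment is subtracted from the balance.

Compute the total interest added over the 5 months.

Month 1: $5,719.81 +$68.64 interest = $5,788.45; pay $1,243.35 → $4,545.10
Month 2: $4,545.10 +$54.54 interest = $4,599.64; pay $1,243.35 → $3,356.29
Month 3: $3,356.29 +$40.28 interest = $3,396.57; pay $1,243.35 → $2,153.22
Month 4: $2,153.22 +$25.84 interest = $2,179.06; pay $1,243.35 → $935.71
Month 5: $935.71 +$11.23 interest = $946.94; pay $946.94 → $0.00
Total interest: $68.64 + $54.54 + $40.28 + $25.84 + $11.23 = $200.53

$200.53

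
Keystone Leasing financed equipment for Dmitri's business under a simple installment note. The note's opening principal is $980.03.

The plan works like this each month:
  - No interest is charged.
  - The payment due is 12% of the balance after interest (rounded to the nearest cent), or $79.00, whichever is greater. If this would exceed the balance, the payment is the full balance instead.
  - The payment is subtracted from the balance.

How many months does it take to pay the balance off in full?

12

Month 1: opening $980.03; payment $117.60; balance $862.43
Month 2: opening $862.43; payment $103.49; balance $758.94
Month 3: opening $758.94; payment $91.07; balance $667.87
Month 4: opening $667.87; payment $80.14; balance $587.73
Month 5: opening $587.73; payment $79.00; balance $508.73
Month 6: opening $508.73; payment $79.00; balance $429.73
Month 7: opening $429.73; payment $79.00; balance $350.73
Month 8: opening $350.73; payment $79.00; balance $271.73
Month 9: opening $271.73; payment $79.00; balance $192.73
Month 10: opening $192.73; payment $79.00; balance $113.73
Month 11: opening $113.73; payment $79.00; balance $34.73
Month 12: opening $34.73; payment $34.73; balance $0.00
Balance reaches $0.00 in month 12.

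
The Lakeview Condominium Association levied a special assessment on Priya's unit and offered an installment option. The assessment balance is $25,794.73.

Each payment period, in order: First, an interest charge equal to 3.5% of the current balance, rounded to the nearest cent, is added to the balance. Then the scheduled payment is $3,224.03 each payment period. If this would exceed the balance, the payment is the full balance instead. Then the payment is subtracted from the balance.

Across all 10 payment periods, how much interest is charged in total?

# | Opening | Interest | Payment | End bal
1 | $25,794.73 | $902.82 | $3,224.03 | $23,473.52
2 | $23,473.52 | $821.57 | $3,224.03 | $21,071.06
3 | $21,071.06 | $737.49 | $3,224.03 | $18,584.52
4 | $18,584.52 | $650.46 | $3,224.03 | $16,010.95
5 | $16,010.95 | $560.38 | $3,224.03 | $13,347.30
6 | $13,347.30 | $467.16 | $3,224.03 | $10,590.43
7 | $10,590.43 | $370.67 | $3,224.03 | $7,737.07
8 | $7,737.07 | $270.80 | $3,224.03 | $4,783.84
9 | $4,783.84 | $167.43 | $3,224.03 | $1,727.24
10 | $1,727.24 | $60.45 | $1,787.69 | $0.00
Total interest: $902.82 + $821.57 + $737.49 + $650.46 + $560.38 + $467.16 + $370.67 + $270.80 + $167.43 + $60.45 = $5,009.23

$5,009.23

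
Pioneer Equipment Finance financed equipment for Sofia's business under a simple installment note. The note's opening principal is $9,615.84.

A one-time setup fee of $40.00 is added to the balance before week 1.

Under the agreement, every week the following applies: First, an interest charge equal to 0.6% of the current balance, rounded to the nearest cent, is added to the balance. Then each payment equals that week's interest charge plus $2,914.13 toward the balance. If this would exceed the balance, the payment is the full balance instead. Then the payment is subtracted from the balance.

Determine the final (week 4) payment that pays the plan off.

$918.93

Week 1: $9,655.84 +$57.94 interest = $9,713.78; pay $2,972.07 → $6,741.71
Week 2: $6,741.71 +$40.45 interest = $6,782.16; pay $2,954.58 → $3,827.58
Week 3: $3,827.58 +$22.97 interest = $3,850.55; pay $2,937.10 → $913.45
Week 4: $913.45 +$5.48 interest = $918.93; pay $918.93 → $0.00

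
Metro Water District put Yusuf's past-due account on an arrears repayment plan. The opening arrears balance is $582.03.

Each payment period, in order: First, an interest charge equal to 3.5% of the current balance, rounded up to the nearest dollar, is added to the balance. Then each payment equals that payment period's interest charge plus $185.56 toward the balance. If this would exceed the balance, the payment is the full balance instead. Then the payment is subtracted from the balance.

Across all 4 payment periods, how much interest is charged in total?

$44.00

# | Opening | Interest | Payment | End bal
1 | $582.03 | $21.00 | $206.56 | $396.47
2 | $396.47 | $14.00 | $199.56 | $210.91
3 | $210.91 | $8.00 | $193.56 | $25.35
4 | $25.35 | $1.00 | $26.35 | $0.00
Total interest: $21.00 + $14.00 + $8.00 + $1.00 = $44.00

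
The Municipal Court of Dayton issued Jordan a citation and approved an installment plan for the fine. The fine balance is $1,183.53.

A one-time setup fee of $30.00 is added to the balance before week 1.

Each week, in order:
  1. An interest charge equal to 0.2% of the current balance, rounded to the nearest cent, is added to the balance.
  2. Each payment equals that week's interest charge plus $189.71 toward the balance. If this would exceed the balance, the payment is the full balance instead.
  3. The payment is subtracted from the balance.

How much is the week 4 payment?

$191.00

Week 1: opening $1,213.53; interest $2.43 → $1,215.96; payment $192.14; balance $1,023.82
Week 2: opening $1,023.82; interest $2.05 → $1,025.87; payment $191.76; balance $834.11
Week 3: opening $834.11; interest $1.67 → $835.78; payment $191.38; balance $644.40
Week 4: opening $644.40; interest $1.29 → $645.69; payment $191.00; balance $454.69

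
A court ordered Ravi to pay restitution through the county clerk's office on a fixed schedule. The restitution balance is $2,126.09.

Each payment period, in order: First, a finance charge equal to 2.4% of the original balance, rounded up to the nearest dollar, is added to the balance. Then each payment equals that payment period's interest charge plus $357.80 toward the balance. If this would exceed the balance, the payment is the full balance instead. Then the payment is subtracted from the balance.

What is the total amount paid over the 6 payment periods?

$2,438.09

Payment period 1: opening $2,126.09; interest $52.00 → $2,178.09; payment $409.80; balance $1,768.29
Payment period 2: opening $1,768.29; interest $52.00 → $1,820.29; payment $409.80; balance $1,410.49
Payment period 3: opening $1,410.49; interest $52.00 → $1,462.49; payment $409.80; balance $1,052.69
Payment period 4: opening $1,052.69; interest $52.00 → $1,104.69; payment $409.80; balance $694.89
Payment period 5: opening $694.89; interest $52.00 → $746.89; payment $409.80; balance $337.09
Payment period 6: opening $337.09; interest $52.00 → $389.09; payment $389.09; balance $0.00
Total paid: $2,438.09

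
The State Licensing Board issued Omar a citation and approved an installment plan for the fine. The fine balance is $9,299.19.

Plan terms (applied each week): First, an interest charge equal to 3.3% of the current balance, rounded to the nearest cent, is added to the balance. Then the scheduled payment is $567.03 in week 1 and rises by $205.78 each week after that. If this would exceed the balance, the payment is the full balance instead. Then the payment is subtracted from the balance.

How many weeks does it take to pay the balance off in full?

9

Week 1: $9,299.19 +$306.87 interest = $9,606.06; pay $567.03 → $9,039.03
Week 2: $9,039.03 +$298.29 interest = $9,337.32; pay $772.81 → $8,564.51
Week 3: $8,564.51 +$282.63 interest = $8,847.14; pay $978.59 → $7,868.55
Week 4: $7,868.55 +$259.66 interest = $8,128.21; pay $1,184.37 → $6,943.84
Week 5: $6,943.84 +$229.15 interest = $7,172.99; pay $1,390.15 → $5,782.84
Week 6: $5,782.84 +$190.83 interest = $5,973.67; pay $1,595.93 → $4,377.74
Week 7: $4,377.74 +$144.47 interest = $4,522.21; pay $1,801.71 → $2,720.50
Week 8: $2,720.50 +$89.78 interest = $2,810.28; pay $2,007.49 → $802.79
Week 9: $802.79 +$26.49 interest = $829.28; pay $829.28 → $0.00
Balance reaches $0.00 in week 9.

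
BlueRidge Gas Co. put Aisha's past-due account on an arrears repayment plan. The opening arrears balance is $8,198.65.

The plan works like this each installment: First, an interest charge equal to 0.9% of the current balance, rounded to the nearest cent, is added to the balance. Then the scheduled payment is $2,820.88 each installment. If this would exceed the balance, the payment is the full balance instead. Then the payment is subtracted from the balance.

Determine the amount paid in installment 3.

Installment 1: opening $8,198.65; interest $73.79 → $8,272.44; payment $2,820.88; balance $5,451.56
Installment 2: opening $5,451.56; interest $49.06 → $5,500.62; payment $2,820.88; balance $2,679.74
Installment 3: opening $2,679.74; interest $24.12 → $2,703.86; payment $2,703.86; balance $0.00

$2,703.86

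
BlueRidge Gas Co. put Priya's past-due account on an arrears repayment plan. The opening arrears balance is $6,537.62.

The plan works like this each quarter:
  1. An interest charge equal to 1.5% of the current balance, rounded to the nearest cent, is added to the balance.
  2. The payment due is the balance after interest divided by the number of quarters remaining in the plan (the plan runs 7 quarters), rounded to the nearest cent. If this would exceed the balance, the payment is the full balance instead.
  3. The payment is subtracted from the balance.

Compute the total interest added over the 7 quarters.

Quarter 1: opening $6,537.62; interest $98.06 → $6,635.68; payment $947.95; balance $5,687.73
Quarter 2: opening $5,687.73; interest $85.32 → $5,773.05; payment $962.18; balance $4,810.87
Quarter 3: opening $4,810.87; interest $72.16 → $4,883.03; payment $976.61; balance $3,906.42
Quarter 4: opening $3,906.42; interest $58.60 → $3,965.02; payment $991.26; balance $2,973.76
Quarter 5: opening $2,973.76; interest $44.61 → $3,018.37; payment $1,006.12; balance $2,012.25
Quarter 6: opening $2,012.25; interest $30.18 → $2,042.43; payment $1,021.22; balance $1,021.21
Quarter 7: opening $1,021.21; interest $15.32 → $1,036.53; payment $1,036.53; balance $0.00
Total interest: $98.06 + $85.32 + $72.16 + $58.60 + $44.61 + $30.18 + $15.32 = $404.25

$404.25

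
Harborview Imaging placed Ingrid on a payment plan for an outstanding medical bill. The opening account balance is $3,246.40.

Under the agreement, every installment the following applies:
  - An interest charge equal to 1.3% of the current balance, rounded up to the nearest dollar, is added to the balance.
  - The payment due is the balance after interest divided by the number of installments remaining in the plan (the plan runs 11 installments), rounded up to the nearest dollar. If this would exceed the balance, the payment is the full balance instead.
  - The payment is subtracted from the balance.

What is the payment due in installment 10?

Installment 1: opening $3,246.40; interest $43.00 → $3,289.40; payment $300.00; balance $2,989.40
Installment 2: opening $2,989.40; interest $39.00 → $3,028.40; payment $303.00; balance $2,725.40
Installment 3: opening $2,725.40; interest $36.00 → $2,761.40; payment $307.00; balance $2,454.40
Installment 4: opening $2,454.40; interest $32.00 → $2,486.40; payment $311.00; balance $2,175.40
Installment 5: opening $2,175.40; interest $29.00 → $2,204.40; payment $315.00; balance $1,889.40
Installment 6: opening $1,889.40; interest $25.00 → $1,914.40; payment $320.00; balance $1,594.40
Installment 7: opening $1,594.40; interest $21.00 → $1,615.40; payment $324.00; balance $1,291.40
Installment 8: opening $1,291.40; interest $17.00 → $1,308.40; payment $328.00; balance $980.40
Installment 9: opening $980.40; interest $13.00 → $993.40; payment $332.00; balance $661.40
Installment 10: opening $661.40; interest $9.00 → $670.40; payment $336.00; balance $334.40

$336.00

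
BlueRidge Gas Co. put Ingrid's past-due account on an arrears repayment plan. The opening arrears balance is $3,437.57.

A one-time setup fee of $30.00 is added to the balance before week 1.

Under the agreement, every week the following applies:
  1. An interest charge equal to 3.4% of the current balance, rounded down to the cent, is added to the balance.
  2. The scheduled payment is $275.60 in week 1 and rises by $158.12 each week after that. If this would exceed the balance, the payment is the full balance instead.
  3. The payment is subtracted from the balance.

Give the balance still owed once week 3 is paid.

$2,498.44

# | Opening | Interest | Payment | End bal
1 | $3,467.57 | $117.89 | $275.60 | $3,309.86
2 | $3,309.86 | $112.53 | $433.72 | $2,988.67
3 | $2,988.67 | $101.61 | $591.84 | $2,498.44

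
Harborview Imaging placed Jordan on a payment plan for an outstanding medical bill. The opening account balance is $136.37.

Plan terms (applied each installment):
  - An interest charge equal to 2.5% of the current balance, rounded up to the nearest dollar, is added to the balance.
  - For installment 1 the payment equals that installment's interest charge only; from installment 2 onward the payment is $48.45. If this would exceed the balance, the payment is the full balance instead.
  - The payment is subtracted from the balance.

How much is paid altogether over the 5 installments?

$150.37

Installment 1: opening $136.37; interest $4.00 → $140.37; payment $4.00; balance $136.37
Installment 2: opening $136.37; interest $4.00 → $140.37; payment $48.45; balance $91.92
Installment 3: opening $91.92; interest $3.00 → $94.92; payment $48.45; balance $46.47
Installment 4: opening $46.47; interest $2.00 → $48.47; payment $48.45; balance $0.02
Installment 5: opening $0.02; interest $1.00 → $1.02; payment $1.02; balance $0.00
Total paid: $150.37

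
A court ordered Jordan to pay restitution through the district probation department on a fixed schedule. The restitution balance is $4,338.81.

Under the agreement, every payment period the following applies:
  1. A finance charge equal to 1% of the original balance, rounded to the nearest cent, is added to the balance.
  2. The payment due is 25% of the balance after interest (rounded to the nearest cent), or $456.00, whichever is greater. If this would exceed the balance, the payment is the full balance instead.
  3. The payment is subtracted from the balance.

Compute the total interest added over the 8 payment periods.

# | Opening | Interest | Payment | End bal
1 | $4,338.81 | $43.39 | $1,095.55 | $3,286.65
2 | $3,286.65 | $43.39 | $832.51 | $2,497.53
3 | $2,497.53 | $43.39 | $635.23 | $1,905.69
4 | $1,905.69 | $43.39 | $487.27 | $1,461.81
5 | $1,461.81 | $43.39 | $456.00 | $1,049.20
6 | $1,049.20 | $43.39 | $456.00 | $636.59
7 | $636.59 | $43.39 | $456.00 | $223.98
8 | $223.98 | $43.39 | $267.37 | $0.00
Total interest: $43.39 + $43.39 + $43.39 + $43.39 + $43.39 + $43.39 + $43.39 + $43.39 = $347.12

$347.12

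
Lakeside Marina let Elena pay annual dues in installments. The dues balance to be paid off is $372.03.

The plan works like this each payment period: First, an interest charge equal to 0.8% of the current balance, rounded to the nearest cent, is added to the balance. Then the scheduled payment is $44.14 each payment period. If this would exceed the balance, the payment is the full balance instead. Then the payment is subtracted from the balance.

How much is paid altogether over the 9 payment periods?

Payment period 1: $372.03 +$2.98 interest = $375.01; pay $44.14 → $330.87
Payment period 2: $330.87 +$2.65 interest = $333.52; pay $44.14 → $289.38
Payment period 3: $289.38 +$2.32 interest = $291.70; pay $44.14 → $247.56
Payment period 4: $247.56 +$1.98 interest = $249.54; pay $44.14 → $205.40
Payment period 5: $205.40 +$1.64 interest = $207.04; pay $44.14 → $162.90
Payment period 6: $162.90 +$1.30 interest = $164.20; pay $44.14 → $120.06
Payment period 7: $120.06 +$0.96 interest = $121.02; pay $44.14 → $76.88
Payment period 8: $76.88 +$0.62 interest = $77.50; pay $44.14 → $33.36
Payment period 9: $33.36 +$0.27 interest = $33.63; pay $33.63 → $0.00
Total paid: $386.75

$386.75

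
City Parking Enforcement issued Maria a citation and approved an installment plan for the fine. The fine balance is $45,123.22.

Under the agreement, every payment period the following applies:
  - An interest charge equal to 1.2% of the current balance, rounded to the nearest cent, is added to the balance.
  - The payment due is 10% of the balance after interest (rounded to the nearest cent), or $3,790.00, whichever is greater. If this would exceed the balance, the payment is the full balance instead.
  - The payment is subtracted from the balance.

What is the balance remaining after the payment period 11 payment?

Payment period 1: $45,123.22 +$541.48 interest = $45,664.70; pay $4,566.47 → $41,098.23
Payment period 2: $41,098.23 +$493.18 interest = $41,591.41; pay $4,159.14 → $37,432.27
Payment period 3: $37,432.27 +$449.19 interest = $37,881.46; pay $3,790.00 → $34,091.46
Payment period 4: $34,091.46 +$409.10 interest = $34,500.56; pay $3,790.00 → $30,710.56
Payment period 5: $30,710.56 +$368.53 interest = $31,079.09; pay $3,790.00 → $27,289.09
Payment period 6: $27,289.09 +$327.47 interest = $27,616.56; pay $3,790.00 → $23,826.56
Payment period 7: $23,826.56 +$285.92 interest = $24,112.48; pay $3,790.00 → $20,322.48
Payment period 8: $20,322.48 +$243.87 interest = $20,566.35; pay $3,790.00 → $16,776.35
Payment period 9: $16,776.35 +$201.32 interest = $16,977.67; pay $3,790.00 → $13,187.67
Payment period 10: $13,187.67 +$158.25 interest = $13,345.92; pay $3,790.00 → $9,555.92
Payment period 11: $9,555.92 +$114.67 interest = $9,670.59; pay $3,790.00 → $5,880.59

$5,880.59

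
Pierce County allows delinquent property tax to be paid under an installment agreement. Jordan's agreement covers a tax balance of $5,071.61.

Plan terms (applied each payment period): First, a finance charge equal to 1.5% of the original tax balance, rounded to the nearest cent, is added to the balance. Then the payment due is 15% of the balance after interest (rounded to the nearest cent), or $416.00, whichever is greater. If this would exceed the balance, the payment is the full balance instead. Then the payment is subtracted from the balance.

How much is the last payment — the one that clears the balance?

Payment period 1: opening $5,071.61; interest $76.07 → $5,147.68; payment $772.15; balance $4,375.53
Payment period 2: opening $4,375.53; interest $76.07 → $4,451.60; payment $667.74; balance $3,783.86
Payment period 3: opening $3,783.86; interest $76.07 → $3,859.93; payment $578.99; balance $3,280.94
Payment period 4: opening $3,280.94; interest $76.07 → $3,357.01; payment $503.55; balance $2,853.46
Payment period 5: opening $2,853.46; interest $76.07 → $2,929.53; payment $439.43; balance $2,490.10
Payment period 6: opening $2,490.10; interest $76.07 → $2,566.17; payment $416.00; balance $2,150.17
Payment period 7: opening $2,150.17; interest $76.07 → $2,226.24; payment $416.00; balance $1,810.24
Payment period 8: opening $1,810.24; interest $76.07 → $1,886.31; payment $416.00; balance $1,470.31
Payment period 9: opening $1,470.31; interest $76.07 → $1,546.38; payment $416.00; balance $1,130.38
Payment period 10: opening $1,130.38; interest $76.07 → $1,206.45; payment $416.00; balance $790.45
Payment period 11: opening $790.45; interest $76.07 → $866.52; payment $416.00; balance $450.52
Payment period 12: opening $450.52; interest $76.07 → $526.59; payment $416.00; balance $110.59
Payment period 13: opening $110.59; interest $76.07 → $186.66; payment $186.66; balance $0.00

$186.66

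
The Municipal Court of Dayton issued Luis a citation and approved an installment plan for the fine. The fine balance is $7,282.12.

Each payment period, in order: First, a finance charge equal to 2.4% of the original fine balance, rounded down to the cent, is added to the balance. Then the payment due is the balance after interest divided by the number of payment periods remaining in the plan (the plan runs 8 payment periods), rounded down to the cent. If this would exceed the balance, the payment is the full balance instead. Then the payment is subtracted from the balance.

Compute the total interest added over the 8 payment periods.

Payment period 1: opening $7,282.12; interest $174.77 → $7,456.89; payment $932.11; balance $6,524.78
Payment period 2: opening $6,524.78; interest $174.77 → $6,699.55; payment $957.07; balance $5,742.48
Payment period 3: opening $5,742.48; interest $174.77 → $5,917.25; payment $986.20; balance $4,931.05
Payment period 4: opening $4,931.05; interest $174.77 → $5,105.82; payment $1,021.16; balance $4,084.66
Payment period 5: opening $4,084.66; interest $174.77 → $4,259.43; payment $1,064.85; balance $3,194.58
Payment period 6: opening $3,194.58; interest $174.77 → $3,369.35; payment $1,123.11; balance $2,246.24
Payment period 7: opening $2,246.24; interest $174.77 → $2,421.01; payment $1,210.50; balance $1,210.51
Payment period 8: opening $1,210.51; interest $174.77 → $1,385.28; payment $1,385.28; balance $0.00
Total interest: $174.77 + $174.77 + $174.77 + $174.77 + $174.77 + $174.77 + $174.77 + $174.77 = $1,398.16

$1,398.16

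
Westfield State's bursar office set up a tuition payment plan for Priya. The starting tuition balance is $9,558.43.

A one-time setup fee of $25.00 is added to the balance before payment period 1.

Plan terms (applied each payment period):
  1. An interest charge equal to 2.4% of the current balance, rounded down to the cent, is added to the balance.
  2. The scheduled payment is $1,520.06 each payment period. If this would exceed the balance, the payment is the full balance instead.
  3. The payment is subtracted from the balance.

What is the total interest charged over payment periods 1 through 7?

Payment period 1: $9,583.43 +$230.00 interest = $9,813.43; pay $1,520.06 → $8,293.37
Payment period 2: $8,293.37 +$199.04 interest = $8,492.41; pay $1,520.06 → $6,972.35
Payment period 3: $6,972.35 +$167.33 interest = $7,139.68; pay $1,520.06 → $5,619.62
Payment period 4: $5,619.62 +$134.87 interest = $5,754.49; pay $1,520.06 → $4,234.43
Payment period 5: $4,234.43 +$101.62 interest = $4,336.05; pay $1,520.06 → $2,815.99
Payment period 6: $2,815.99 +$67.58 interest = $2,883.57; pay $1,520.06 → $1,363.51
Payment period 7: $1,363.51 +$32.72 interest = $1,396.23; pay $1,396.23 → $0.00
Total interest: $230.00 + $199.04 + $167.33 + $134.87 + $101.62 + $67.58 + $32.72 = $933.16

$933.16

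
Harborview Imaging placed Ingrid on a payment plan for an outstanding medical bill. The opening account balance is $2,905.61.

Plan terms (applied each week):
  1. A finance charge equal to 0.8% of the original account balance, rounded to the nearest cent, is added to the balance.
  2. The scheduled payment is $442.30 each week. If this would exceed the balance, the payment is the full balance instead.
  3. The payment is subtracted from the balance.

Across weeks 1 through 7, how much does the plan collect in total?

$3,068.29

# | Opening | Interest | Payment | End bal
1 | $2,905.61 | $23.24 | $442.30 | $2,486.55
2 | $2,486.55 | $23.24 | $442.30 | $2,067.49
3 | $2,067.49 | $23.24 | $442.30 | $1,648.43
4 | $1,648.43 | $23.24 | $442.30 | $1,229.37
5 | $1,229.37 | $23.24 | $442.30 | $810.31
6 | $810.31 | $23.24 | $442.30 | $391.25
7 | $391.25 | $23.24 | $414.49 | $0.00
Total paid: $3,068.29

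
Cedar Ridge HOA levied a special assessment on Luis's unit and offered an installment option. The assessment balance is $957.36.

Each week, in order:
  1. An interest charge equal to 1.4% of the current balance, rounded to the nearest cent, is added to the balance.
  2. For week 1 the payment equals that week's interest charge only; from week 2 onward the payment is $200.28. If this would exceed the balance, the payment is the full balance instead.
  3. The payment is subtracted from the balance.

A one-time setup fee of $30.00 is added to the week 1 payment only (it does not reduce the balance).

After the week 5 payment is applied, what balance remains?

# | Opening | Interest | Payment | Fee | End bal
1 | $957.36 | $13.40 | $13.40 | $30.00 | $957.36
2 | $957.36 | $13.40 | $200.28 | — | $770.48
3 | $770.48 | $10.79 | $200.28 | — | $580.99
4 | $580.99 | $8.13 | $200.28 | — | $388.84
5 | $388.84 | $5.44 | $200.28 | — | $194.00

$194.00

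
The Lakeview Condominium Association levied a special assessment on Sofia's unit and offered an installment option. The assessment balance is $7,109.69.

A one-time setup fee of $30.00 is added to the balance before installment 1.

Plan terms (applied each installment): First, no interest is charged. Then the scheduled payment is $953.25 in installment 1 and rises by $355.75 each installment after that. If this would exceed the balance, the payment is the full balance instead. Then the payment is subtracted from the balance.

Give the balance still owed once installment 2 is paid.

$4,877.44

Installment 1: opening $7,139.69; payment $953.25; balance $6,186.44
Installment 2: opening $6,186.44; payment $1,309.00; balance $4,877.44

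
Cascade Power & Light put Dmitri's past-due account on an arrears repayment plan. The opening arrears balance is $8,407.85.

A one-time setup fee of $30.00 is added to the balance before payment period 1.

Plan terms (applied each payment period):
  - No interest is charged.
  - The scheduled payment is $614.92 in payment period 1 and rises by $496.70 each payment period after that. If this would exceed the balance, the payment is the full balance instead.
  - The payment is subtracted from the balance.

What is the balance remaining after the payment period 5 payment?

Payment period 1: opening $8,437.85; payment $614.92; balance $7,822.93
Payment period 2: opening $7,822.93; payment $1,111.62; balance $6,711.31
Payment period 3: opening $6,711.31; payment $1,608.32; balance $5,102.99
Payment period 4: opening $5,102.99; payment $2,105.02; balance $2,997.97
Payment period 5: opening $2,997.97; payment $2,601.72; balance $396.25

$396.25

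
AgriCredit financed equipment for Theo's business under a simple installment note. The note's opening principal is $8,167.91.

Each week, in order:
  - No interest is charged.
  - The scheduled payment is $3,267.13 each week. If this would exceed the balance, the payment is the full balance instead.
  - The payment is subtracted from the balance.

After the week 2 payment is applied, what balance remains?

$1,633.65

Week 1: opening $8,167.91; payment $3,267.13; balance $4,900.78
Week 2: opening $4,900.78; payment $3,267.13; balance $1,633.65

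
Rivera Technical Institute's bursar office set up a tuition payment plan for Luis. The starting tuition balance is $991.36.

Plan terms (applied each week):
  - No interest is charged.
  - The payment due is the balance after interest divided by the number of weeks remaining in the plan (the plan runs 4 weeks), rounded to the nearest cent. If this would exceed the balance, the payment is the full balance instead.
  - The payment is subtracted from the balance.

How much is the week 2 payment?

Week 1: opening $991.36; payment $247.84; balance $743.52
Week 2: opening $743.52; payment $247.84; balance $495.68

$247.84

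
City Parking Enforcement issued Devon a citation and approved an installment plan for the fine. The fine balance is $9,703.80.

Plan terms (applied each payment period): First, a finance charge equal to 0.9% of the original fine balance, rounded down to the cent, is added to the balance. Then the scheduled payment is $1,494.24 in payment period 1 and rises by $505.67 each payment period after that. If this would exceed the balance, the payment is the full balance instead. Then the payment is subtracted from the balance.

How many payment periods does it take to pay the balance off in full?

5

# | Opening | Interest | Payment | End bal
1 | $9,703.80 | $87.33 | $1,494.24 | $8,296.89
2 | $8,296.89 | $87.33 | $1,999.91 | $6,384.31
3 | $6,384.31 | $87.33 | $2,505.58 | $3,966.06
4 | $3,966.06 | $87.33 | $3,011.25 | $1,042.14
5 | $1,042.14 | $87.33 | $1,129.47 | $0.00
Balance reaches $0.00 in payment period 5.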